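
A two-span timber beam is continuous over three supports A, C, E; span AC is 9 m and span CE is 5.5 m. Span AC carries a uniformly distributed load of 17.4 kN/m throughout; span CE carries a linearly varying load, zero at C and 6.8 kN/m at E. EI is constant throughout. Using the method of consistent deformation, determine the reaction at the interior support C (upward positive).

Release continuity at C by inserting a hinge; the redundant is the internal moment M_C. The primary structure is two simply-supported spans AC and CE.
End slopes at the hinge C, treating each span as simply supported:
  span AC: UDL 17.4: wL³/(24EI) = 528.5/EI
  span CE: triangular load, peak 6.8: 7w₀L³/(360EI) = 22/EI
  relative rotation θ_0 = (528.5 + 22)/EI = 550.5/EI
A unit hogging moment at C produces rotation L₁/(3EI) + L₂/(3EI) = 4.833/EI.
Slope continuity at C: θ_0 = M_C·4.833/EI, so M_C = 550.5/4.833 = 113.9 kN·m (hogging).
Span AC, ΣM about A with M_C applied at C: R_C^{AC}·9 = 704.7 + 113.9, so R_C^{AC} = 90.96 kN and R_A = 156.6 − 90.96 = 65.64 kN.
Span CE, ΣM about E: R_C^{CE}·5.5 = 34.28 + 113.9, so R_C^{CE} = 26.94 kN and R_E = 18.7 − 26.94 = -8.243 kN.
R_C = 90.96 + 26.94 = 117.9 kN.

R_C = 117.9 kN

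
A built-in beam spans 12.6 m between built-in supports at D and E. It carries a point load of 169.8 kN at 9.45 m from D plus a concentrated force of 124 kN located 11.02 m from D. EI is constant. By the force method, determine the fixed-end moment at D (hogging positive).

M_D = 121.8 kN·m

Take the two fixed-end moments M_D, M_E as redundants; the released structure is the simple span DE.
On the primary (simply-supported) span, the end slopes from the loading are:
  at D: point load 169.8 at a = 9.45: Pab(L + b)/(6LEI) = 1053/EI
  at E: point load 169.8 at a = 9.45: Pab(L + a)/(6LEI) = 1474/EI
  at D: point load 124 at a = 11.02: Pab(L + b)/(6LEI) = 405/EI
  at E: point load 124 at a = 11.02: Pab(L + a)/(6LEI) = 674.6/EI
  θ_D0 = 1458/EI,  θ_E0 = 2149/EI
Flexibility coefficients: a unit moment at one end gives L/(3EI) there and L/(6EI) at the far end, so f₁₁ = f₂₂ = 4.2/EI and f₁₂ = f₂₁ = 2.1/EI.
Compatibility — zero rotation at each built-in end:
  4.2 M_D + 2.1 M_E = 1458
  2.1 M_D + 4.2 M_E = 2149
Solving the pair gives M_D = 121.8 kN·m and M_E = 450.7 kN·m (hogging).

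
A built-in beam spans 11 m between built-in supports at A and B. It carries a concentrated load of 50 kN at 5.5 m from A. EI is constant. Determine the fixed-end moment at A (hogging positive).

Take the two fixed-end moments M_A, M_B as redundants; the released structure is the simple span AB.
On the primary (simply-supported) span, the end slopes from the loading are:
  at A: point load 50 at a = 5.5: Pab(L + b)/(6LEI) = 378.1/EI
  at B: point load 50 at a = 5.5: Pab(L + a)/(6LEI) = 378.1/EI
  θ_A0 = 378.1/EI,  θ_B0 = 378.1/EI
Flexibility coefficients: a unit moment at one end gives L/(3EI) there and L/(6EI) at the far end, so f₁₁ = f₂₂ = 3.667/EI and f₁₂ = f₂₁ = 1.833/EI.
Compatibility — zero rotation at each built-in end:
  3.667 M_A + 1.833 M_B = 378.1
  1.833 M_A + 3.667 M_B = 378.1
Solving the pair gives M_A = 68.75 kN·m and M_B = 68.75 kN·m (hogging).

M_A = 68.75 kN·m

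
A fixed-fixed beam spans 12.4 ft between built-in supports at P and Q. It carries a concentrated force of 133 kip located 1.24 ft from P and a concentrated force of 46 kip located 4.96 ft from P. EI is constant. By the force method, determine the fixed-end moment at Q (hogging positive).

M_Q = 69.6 kip·ft

Release both end moments; the primary structure is a simply-supported span PQ with redundants M_P and M_Q.
On the primary (simply-supported) span, the end slopes from the loading are:
  at P: point load 133 at a = 1.24: Pab(L + b)/(6LEI) = 582.8/EI
  at Q: point load 133 at a = 1.24: Pab(L + a)/(6LEI) = 337.4/EI
  at P: point load 46 at a = 4.96: Pab(L + b)/(6LEI) = 452.7/EI
  at Q: point load 46 at a = 4.96: Pab(L + a)/(6LEI) = 396.1/EI
  θ_P0 = 1035/EI,  θ_Q0 = 733.5/EI
Flexibility coefficients: a unit moment at one end gives L/(3EI) there and L/(6EI) at the far end, so f₁₁ = f₂₂ = 4.133/EI and f₁₂ = f₂₁ = 2.067/EI.
Compatibility — zero rotation at each built-in end:
  4.133 M_P + 2.067 M_Q = 1035
  2.067 M_P + 4.133 M_Q = 733.5
Solving the pair gives M_P = 215.7 kip·ft and M_Q = 69.6 kip·ft (hogging).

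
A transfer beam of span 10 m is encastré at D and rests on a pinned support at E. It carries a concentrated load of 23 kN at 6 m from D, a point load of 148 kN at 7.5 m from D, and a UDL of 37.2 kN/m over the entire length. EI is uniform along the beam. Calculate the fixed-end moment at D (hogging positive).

Take the reaction at E as the redundant and release it; the primary structure is a cantilever fixed at D.
Primary-structure tip deflection at E by superposition:
  point load 23 at a = 6: Pa²(3L − a)/(6EI) = 3312/EI
  point load 148 at a = 7.5: Pa²(3L − a)/(6EI) = 31219/EI
  UDL 37.2: wL⁴/(8EI) = 46500/EI
  δ_0 = 81031/EI
Flexibility coefficient — unit upward force at E: δ_{EE} = L³/(3EI) = 333.3/EI.
Compatibility at E: δ_0 − R_E·δ_{EE} = 0, so R_E = 81031/333.3 = 243.1 kN.
Moment equilibrium about D: M_D = Σ(load moments about D) − R_E·L = 3108 − 243.1×10 = 677.1 kN·m.

M_D = 677.1 kN·m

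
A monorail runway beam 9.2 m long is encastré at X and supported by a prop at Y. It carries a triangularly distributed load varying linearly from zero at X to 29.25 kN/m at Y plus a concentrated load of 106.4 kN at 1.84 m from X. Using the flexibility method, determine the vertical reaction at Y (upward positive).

R_Y = 79.96 kN

Remove the prop at Y; the released (primary) structure is a cantilever built in at X.
Free-end deflection of the primary structure under the applied loading (downward +):
  triangular load, peak 29.25 at the free end: 11w₀L⁴/(120EI) = 19208/EI
  point load 106.4 at a = 1.84: Pa²(3L − a)/(6EI) = 1547/EI
  δ_0 = 20755/EI
Flexibility coefficient — unit upward force at Y: δ_{YY} = L³/(3EI) = 259.6/EI.
Compatibility at Y: δ_0 − R_Y·δ_{YY} = 0, so R_Y = 20755/259.6 = 79.96 kN.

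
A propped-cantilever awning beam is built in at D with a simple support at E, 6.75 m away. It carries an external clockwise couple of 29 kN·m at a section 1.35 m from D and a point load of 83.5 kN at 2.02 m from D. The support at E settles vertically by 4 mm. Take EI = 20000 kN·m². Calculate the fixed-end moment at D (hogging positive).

Release the roller at E. Primary structure: cantilever fixed at D.
Deflection at E on the released cantilever, summing each load's contribution:
  clockwise couple 29 at a = 1.35: M₀a(2L − a)/(2EI) = 237.8/EI
  point load 83.5 at a = 2.02: Pa²(3L − a)/(6EI) = 1035/EI
  δ_0 = 1273/EI
Tip deflection under a unit load at E: L³/(3EI) = 102.5/EI.
With EI = 20000 kN·m²: δ_0 = 0.063652 m and δ_{EE} = 0.005126 m/kN.
Compatibility — the beam at E must follow the support down by 0.004 m: δ_0 − R_E·δ_{EE} = 0.004, so R_E = (0.063652 − 0.004)/0.005126 = 11.64 kN.
Moment equilibrium about D: M_D = Σ(load moments about D) − R_E·L = 197.7 − 11.64×6.75 = 119.1 kN·m.

M_D = 119.1 kN·m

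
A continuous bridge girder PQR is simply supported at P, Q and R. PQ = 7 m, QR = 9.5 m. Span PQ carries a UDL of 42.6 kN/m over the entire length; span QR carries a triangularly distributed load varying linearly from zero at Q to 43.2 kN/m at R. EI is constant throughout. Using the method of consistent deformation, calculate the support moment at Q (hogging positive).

M_Q = 241.6 kN·m

Insert a hinge at Q; M_Q is the redundant, and each span becomes simply supported.
Discontinuity in slope at Q on the released structure — sum the simple-span end rotations:
  span PQ: UDL 42.6: wL³/(24EI) = 608.8/EI
  span QR: triangular load, peak 43.2: 7w₀L³/(360EI) = 720.2/EI
  relative rotation θ_0 = (608.8 + 720.2)/EI = 1329/EI
A unit hogging moment at Q produces rotation L₁/(3EI) + L₂/(3EI) = 5.5/EI.
Slope continuity at Q: θ_0 = M_Q·5.5/EI, so M_Q = 1329/5.5 = 241.6 kN·m (hogging).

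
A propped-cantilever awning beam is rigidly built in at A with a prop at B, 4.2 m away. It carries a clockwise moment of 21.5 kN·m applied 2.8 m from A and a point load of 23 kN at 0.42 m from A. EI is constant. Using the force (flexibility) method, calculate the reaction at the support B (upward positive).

R_B = 7.159 kN

Choose R_B as the redundant. The primary structure is the cantilever fixed at A.
Deflection at B on the released cantilever, summing each load's contribution:
  clockwise couple 21.5 at a = 2.8: M₀a(2L − a)/(2EI) = 168.6/EI
  point load 23 at a = 0.42: Pa²(3L − a)/(6EI) = 8.236/EI
  δ_0 = 176.8/EI
Tip deflection under a unit load at B: L³/(3EI) = 24.7/EI.
Compatibility at B: δ_0 − R_B·δ_{BB} = 0, so R_B = 176.8/24.7 = 7.159 kN.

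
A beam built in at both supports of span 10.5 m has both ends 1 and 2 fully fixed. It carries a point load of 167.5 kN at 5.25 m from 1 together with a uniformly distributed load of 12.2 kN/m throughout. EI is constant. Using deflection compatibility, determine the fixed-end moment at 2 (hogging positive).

M_2 = 331.9 kN·m

Release both end moments; the primary structure is a simply-supported span 12 with redundants M_1 and M_2.
End rotations of the released simple span under the applied load (×1/EI):
  at 1: point load 167.5 at a = 5.25: Pab(L + b)/(6LEI) = 1154/EI
  at 2: point load 167.5 at a = 5.25: Pab(L + a)/(6LEI) = 1154/EI
  at 1: UDL 12.2: wL³/(24EI) = 588.5/EI
  at 2: UDL 12.2: wL³/(24EI) = 588.5/EI
  θ_10 = 1743/EI,  θ_20 = 1743/EI
Flexibility coefficients: a unit moment at one end gives L/(3EI) there and L/(6EI) at the far end, so f₁₁ = f₂₂ = 3.5/EI and f₁₂ = f₂₁ = 1.75/EI.
Compatibility — zero rotation at each built-in end:
  3.5 M_1 + 1.75 M_2 = 1743
  1.75 M_1 + 3.5 M_2 = 1743
Solving the pair gives M_1 = 331.9 kN·m and M_2 = 331.9 kN·m (hogging).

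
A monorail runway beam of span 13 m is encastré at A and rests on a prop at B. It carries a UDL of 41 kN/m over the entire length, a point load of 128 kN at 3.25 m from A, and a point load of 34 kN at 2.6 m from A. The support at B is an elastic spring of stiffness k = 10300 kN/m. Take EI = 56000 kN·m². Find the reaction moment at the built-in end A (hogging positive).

Choose R_B as the redundant. The primary structure is the cantilever fixed at A.
Primary-structure tip deflection at B by superposition:
  UDL 41: wL⁴/(8EI) = 146375/EI
  point load 128 at a = 3.25: Pa²(3L − a)/(6EI) = 8056/EI
  point load 34 at a = 2.6: Pa²(3L − a)/(6EI) = 1394/EI
  δ_0 = 155825/EI
Flexibility coefficient — unit upward force at B: δ_{BB} = L³/(3EI) = 732.3/EI.
With EI = 56000 kN·m²: δ_0 = 2.7826 m and δ_{BB} = 0.013077 m/kN.
Compatibility — the spring shortens by R_B/k under the reaction it provides: δ_0 − R_B·δ_{BB} = R_B/k. With 1/k = 0.000097 m/kN, R_B = δ_0 / (δ_{BB} + 1/k) = 2.7826 / (0.013077 + 0.000097) = 211.2 kN.
Moment equilibrium about A: M_A = Σ(load moments about A) − R_B·L = 3969 − 211.2×13 = 1223 kN·m.

M_A = 1223 kN·m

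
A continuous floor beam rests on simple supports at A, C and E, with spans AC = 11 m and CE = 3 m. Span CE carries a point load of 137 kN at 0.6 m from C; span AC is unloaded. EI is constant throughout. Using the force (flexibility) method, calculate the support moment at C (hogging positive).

M_C = 12.68 kN·m

Insert a hinge at C; M_C is the redundant, and each span becomes simply supported.
Discontinuity in slope at C on the released structure — sum the simple-span end rotations:
  span CE: point load 137 at a = 0.6: Pab(L + b)/(6LEI) = 59.18/EI
  relative rotation θ_0 = (0 + 59.18)/EI = 59.18/EI
A unit hogging moment at C produces rotation L₁/(3EI) + L₂/(3EI) = 4.667/EI.
Slope continuity at C: θ_0 = M_C·4.667/EI, so M_C = 59.18/4.667 = 12.68 kN·m (hogging).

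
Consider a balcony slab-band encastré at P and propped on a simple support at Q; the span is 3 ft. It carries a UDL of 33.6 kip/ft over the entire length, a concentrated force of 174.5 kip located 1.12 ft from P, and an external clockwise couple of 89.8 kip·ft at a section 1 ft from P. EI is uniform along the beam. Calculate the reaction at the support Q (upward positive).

Remove the prop at Q; the released (primary) structure is a cantilever built in at P.
Primary-structure tip deflection at Q by superposition:
  UDL 33.6: wL⁴/(8EI) = 340.2/EI
  point load 174.5 at a = 1.12: Pa²(3L − a)/(6EI) = 287.5/EI
  clockwise couple 89.8 at a = 1: M₀a(2L − a)/(2EI) = 224.5/EI
  δ_0 = 852.2/EI
Flexibility coefficient — unit upward force at Q: δ_{QQ} = L³/(3EI) = 9/EI.
Compatibility at Q: δ_0 − R_Q·δ_{QQ} = 0, so R_Q = 852.2/9 = 94.69 kip.

R_Q = 94.69 kip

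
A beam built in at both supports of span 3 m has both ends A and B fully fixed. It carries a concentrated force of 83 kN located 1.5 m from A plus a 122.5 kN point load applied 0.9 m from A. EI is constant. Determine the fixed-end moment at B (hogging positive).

M_B = 54.28 kN·m

Take the two fixed-end moments M_A, M_B as redundants; the released structure is the simple span AB.
On the primary (simply-supported) span, the end slopes from the loading are:
  at A: point load 83 at a = 1.5: Pab(L + b)/(6LEI) = 46.69/EI
  at B: point load 83 at a = 1.5: Pab(L + a)/(6LEI) = 46.69/EI
  at A: point load 122.5 at a = 0.9: Pab(L + b)/(6LEI) = 65.6/EI
  at B: point load 122.5 at a = 0.9: Pab(L + a)/(6LEI) = 50.16/EI
  θ_A0 = 112.3/EI,  θ_B0 = 96.85/EI
Flexibility coefficients: a unit moment at one end gives L/(3EI) there and L/(6EI) at the far end, so f₁₁ = f₂₂ = 1/EI and f₁₂ = f₂₁ = 0.5/EI.
Compatibility — zero rotation at each built-in end:
  1 M_A + 0.5 M_B = 112.3
  0.5 M_A + 1 M_B = 96.85
Solving the pair gives M_A = 85.15 kN·m and M_B = 54.28 kN·m (hogging).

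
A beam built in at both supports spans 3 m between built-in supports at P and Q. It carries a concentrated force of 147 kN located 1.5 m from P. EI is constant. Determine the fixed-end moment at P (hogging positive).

Take the two fixed-end moments M_P, M_Q as redundants; the released structure is the simple span PQ.
End rotations of the released simple span under the applied load (×1/EI):
  at P: point load 147 at a = 1.5: Pab(L + b)/(6LEI) = 82.69/EI
  at Q: point load 147 at a = 1.5: Pab(L + a)/(6LEI) = 82.69/EI
  θ_P0 = 82.69/EI,  θ_Q0 = 82.69/EI
Flexibility coefficients: a unit moment at one end gives L/(3EI) there and L/(6EI) at the far end, so f₁₁ = f₂₂ = 1/EI and f₁₂ = f₂₁ = 0.5/EI.
Compatibility — zero rotation at each built-in end:
  1 M_P + 0.5 M_Q = 82.69
  0.5 M_P + 1 M_Q = 82.69
Solving the pair gives M_P = 55.12 kN·m and M_Q = 55.12 kN·m (hogging).

M_P = 55.12 kN·m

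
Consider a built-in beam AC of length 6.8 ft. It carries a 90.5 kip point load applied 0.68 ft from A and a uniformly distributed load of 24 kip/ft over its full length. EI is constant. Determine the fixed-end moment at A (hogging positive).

M_A = 142.3 kip·ft

Release both end moments; the primary structure is a simply-supported span AC with redundants M_A and M_C.
End rotations of the released simple span under the applied load (×1/EI):
  at A: point load 90.5 at a = 0.68: Pab(L + b)/(6LEI) = 119.3/EI
  at C: point load 90.5 at a = 0.68: Pab(L + a)/(6LEI) = 69.05/EI
  at A: UDL 24: wL³/(24EI) = 314.4/EI
  at C: UDL 24: wL³/(24EI) = 314.4/EI
  θ_A0 = 433.7/EI,  θ_C0 = 383.5/EI
Flexibility coefficients: a unit moment at one end gives L/(3EI) there and L/(6EI) at the far end, so f₁₁ = f₂₂ = 2.267/EI and f₁₂ = f₂₁ = 1.133/EI.
Compatibility — zero rotation at each built-in end:
  2.267 M_A + 1.133 M_C = 433.7
  1.133 M_A + 2.267 M_C = 383.5
Solving the pair gives M_A = 142.3 kip·ft and M_C = 98.02 kip·ft (hogging).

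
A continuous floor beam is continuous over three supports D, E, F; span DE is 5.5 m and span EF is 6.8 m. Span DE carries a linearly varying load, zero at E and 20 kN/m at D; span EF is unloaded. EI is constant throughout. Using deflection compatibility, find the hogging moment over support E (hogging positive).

Release continuity at E by inserting a hinge; the redundant is the internal moment M_E. The primary structure is two simply-supported spans DE and EF.
Rotations at E on the released spans (each span's end-slope, ×1/EI):
  span DE: triangular load, peak 20: 7w₀L³/(360EI) = 64.7/EI
  relative rotation θ_0 = (64.7 + 0)/EI = 64.7/EI
A unit hogging moment at E produces rotation L₁/(3EI) + L₂/(3EI) = 4.1/EI.
Compatibility: M_E·(L₁+L₂)/(3EI) = θ_0, giving M_E = 15.78 kN·m (hogging).

M_E = 15.78 kN·m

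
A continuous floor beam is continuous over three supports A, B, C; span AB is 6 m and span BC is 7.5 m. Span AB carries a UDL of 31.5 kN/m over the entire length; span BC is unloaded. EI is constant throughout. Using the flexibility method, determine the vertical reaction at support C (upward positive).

Insert a hinge at B; M_B is the redundant, and each span becomes simply supported.
Discontinuity in slope at B on the released structure — sum the simple-span end rotations:
  span AB: UDL 31.5: wL³/(24EI) = 283.5/EI
  relative rotation θ_0 = (283.5 + 0)/EI = 283.5/EI
A unit hogging moment at B produces rotation L₁/(3EI) + L₂/(3EI) = 4.5/EI.
Compatibility: M_B·(L₁+L₂)/(3EI) = θ_0, giving M_B = 63 kN·m (hogging).
Span BC, ΣM about C: R_B^{BC}·7.5 = 0 + 63, so R_B^{BC} = 8.4 kN and R_C = 0 − 8.4 = -8.4 kN.

R_C = -8.4 kN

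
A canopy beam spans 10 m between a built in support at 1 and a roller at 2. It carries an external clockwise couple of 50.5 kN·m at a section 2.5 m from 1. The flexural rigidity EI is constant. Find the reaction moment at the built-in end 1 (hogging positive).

M_1 = 17.36 kN·m

Choose R_2 as the redundant. The primary structure is the cantilever fixed at 1.
Free-end deflection of the primary structure under the applied loading (downward +):
  clockwise couple 50.5 at a = 2.5: M₀a(2L − a)/(2EI) = 1105/EI
Tip deflection under a unit load at 2: L³/(3EI) = 333.3/EI.
The prop prevents deflection at 2: R_2 = δ_0/δ_{22} = 1105/333.3 = 3.314 kN.
Moment equilibrium about 1: M_1 = Σ(load moments about 1) − R_2·L = 50.5 − 3.314×10 = 17.36 kN·m.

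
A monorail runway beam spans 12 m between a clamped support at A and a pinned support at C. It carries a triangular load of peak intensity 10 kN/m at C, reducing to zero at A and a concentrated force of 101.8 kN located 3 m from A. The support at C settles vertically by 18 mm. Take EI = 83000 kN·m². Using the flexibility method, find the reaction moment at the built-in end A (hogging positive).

Take the reaction at C as the redundant and release it; the primary structure is a cantilever fixed at A.
Primary-structure tip deflection at C by superposition:
  triangular load, peak 10 at the free end: 11w₀L⁴/(120EI) = 19008/EI
  point load 101.8 at a = 3: Pa²(3L − a)/(6EI) = 5039/EI
  δ_0 = 24047/EI
Tip deflection under a unit load at C: L³/(3EI) = 576/EI.
With EI = 83000 kN·m²: δ_0 = 0.28972 m and δ_{CC} = 0.00694 m/kN.
Compatibility — the beam at C must follow the support down by 0.018 m: δ_0 − R_C·δ_{CC} = 0.018, so R_C = (0.28972 − 0.018)/0.00694 = 39.15 kN.
Moment equilibrium about A: M_A = Σ(load moments about A) − R_C·L = 785.4 − 39.15×12 = 315.5 kN·m.

M_A = 315.5 kN·m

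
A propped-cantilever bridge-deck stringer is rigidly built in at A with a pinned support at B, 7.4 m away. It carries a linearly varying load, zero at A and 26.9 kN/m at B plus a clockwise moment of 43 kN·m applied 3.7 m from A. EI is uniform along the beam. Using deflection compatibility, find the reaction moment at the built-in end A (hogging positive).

M_A = 80.55 kN·m

Choose R_B as the redundant. The primary structure is the cantilever fixed at A.
Deflection at B on the released cantilever, summing each load's contribution:
  triangular load, peak 26.9 at the free end: 11w₀L⁴/(120EI) = 7394/EI
  clockwise couple 43 at a = 3.7: M₀a(2L − a)/(2EI) = 883/EI
  δ_0 = 8277/EI
Flexibility coefficient — unit upward force at B: δ_{BB} = L³/(3EI) = 135.1/EI.
Compatibility at B: δ_0 − R_B·δ_{BB} = 0, so R_B = 8277/135.1 = 61.28 kN.
Moment equilibrium about A: M_A = Σ(load moments about A) − R_B·L = 534 − 61.28×7.4 = 80.55 kN·m.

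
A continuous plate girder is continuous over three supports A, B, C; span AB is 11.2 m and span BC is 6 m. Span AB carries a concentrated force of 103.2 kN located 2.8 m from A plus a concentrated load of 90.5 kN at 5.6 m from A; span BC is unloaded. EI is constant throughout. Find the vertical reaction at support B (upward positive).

R_B = 125.3 kN

Insert a hinge at B; M_B is the redundant, and each span becomes simply supported.
End slopes at the hinge B, treating each span as simply supported:
  span AB: point load 103.2 at a = 2.8: Pab(L + a)/(6LEI) = 505.7/EI
  span AB: point load 90.5 at a = 5.6: Pab(L + a)/(6LEI) = 709.5/EI
  relative rotation θ_0 = (1215 + 0)/EI = 1215/EI
A unit hogging moment at B produces rotation L₁/(3EI) + L₂/(3EI) = 5.733/EI.
Compatibility: M_B·(L₁+L₂)/(3EI) = θ_0, giving M_B = 212 kN·m (hogging).
Span AB, ΣM about A with M_B applied at B: R_B^{AB}·11.2 = 795.8 + 212, so R_B^{AB} = 89.97 kN and R_A = 193.7 − 89.97 = 103.7 kN.
Span BC, ΣM about C: R_B^{BC}·6 = 0 + 212, so R_B^{BC} = 35.33 kN and R_C = 0 − 35.33 = -35.33 kN.
R_B = 89.97 + 35.33 = 125.3 kN.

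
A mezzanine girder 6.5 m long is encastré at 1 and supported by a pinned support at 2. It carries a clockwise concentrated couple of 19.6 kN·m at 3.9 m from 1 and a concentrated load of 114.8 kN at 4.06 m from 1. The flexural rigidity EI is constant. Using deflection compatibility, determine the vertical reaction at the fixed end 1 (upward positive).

R_1 = 57.81 kN

Choose R_2 as the redundant. The primary structure is the cantilever fixed at 1.
Primary-structure tip deflection at 2 by superposition:
  clockwise couple 19.6 at a = 3.9: M₀a(2L − a)/(2EI) = 347.8/EI
  point load 114.8 at a = 4.06: Pa²(3L − a)/(6EI) = 4870/EI
  δ_0 = 5217/EI
Flexibility coefficient — unit upward force at 2: δ_{22} = L³/(3EI) = 91.54/EI.
Compatibility at 2: δ_0 − R_2·δ_{22} = 0, so R_2 = 5217/91.54 = 56.99 kN.
Vertical equilibrium: R_1 = ΣP − R_2 = 114.8 − 56.99 = 57.81 kN.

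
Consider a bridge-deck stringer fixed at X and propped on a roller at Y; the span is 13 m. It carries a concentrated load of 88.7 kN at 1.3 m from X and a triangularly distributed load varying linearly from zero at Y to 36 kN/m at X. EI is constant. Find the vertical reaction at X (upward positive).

Choose R_Y as the redundant. The primary structure is the cantilever fixed at X.
Primary-structure tip deflection at Y by superposition:
  point load 88.7 at a = 1.3: Pa²(3L − a)/(6EI) = 941.9/EI
  triangular load, peak 36 at the fixed end: w₀L⁴/(30EI) = 34273/EI
  δ_0 = 35215/EI
Flexibility coefficient — unit upward force at Y: δ_{YY} = L³/(3EI) = 732.3/EI.
The prop prevents deflection at Y: R_Y = δ_0/δ_{YY} = 35215/732.3 = 48.09 kN.
Vertical equilibrium: R_X = ΣP − R_Y = 322.7 − 48.09 = 274.6 kN.

R_X = 274.6 kN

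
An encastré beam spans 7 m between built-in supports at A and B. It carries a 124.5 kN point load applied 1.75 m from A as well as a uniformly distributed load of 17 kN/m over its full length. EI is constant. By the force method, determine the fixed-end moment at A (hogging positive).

Take the two fixed-end moments M_A, M_B as redundants; the released structure is the simple span AB.
Simple-span end rotations at A and B under the given loads:
  at A: point load 124.5 at a = 1.75: Pab(L + b)/(6LEI) = 333.6/EI
  at B: point load 124.5 at a = 1.75: Pab(L + a)/(6LEI) = 238.3/EI
  at A: UDL 17: wL³/(24EI) = 243/EI
  at B: UDL 17: wL³/(24EI) = 243/EI
  θ_A0 = 576.6/EI,  θ_B0 = 481.3/EI
Flexibility coefficients: a unit moment at one end gives L/(3EI) there and L/(6EI) at the far end, so f₁₁ = f₂₂ = 2.333/EI and f₁₂ = f₂₁ = 1.167/EI.
Compatibility — zero rotation at each built-in end:
  2.333 M_A + 1.167 M_B = 576.6
  1.167 M_A + 2.333 M_B = 481.3
Solving the pair gives M_A = 192 kN·m and M_B = 110.3 kN·m (hogging).

M_A = 192 kN·m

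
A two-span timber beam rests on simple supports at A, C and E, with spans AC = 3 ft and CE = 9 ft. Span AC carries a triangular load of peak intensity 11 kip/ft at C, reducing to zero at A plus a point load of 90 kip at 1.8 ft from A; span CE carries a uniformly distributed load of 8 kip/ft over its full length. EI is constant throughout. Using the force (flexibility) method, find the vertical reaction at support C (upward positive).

Insert a hinge at C; M_C is the redundant, and each span becomes simply supported.
End slopes at the hinge C, treating each span as simply supported:
  span AC: triangular load, peak 11: w₀L³/(45EI) = 6.6/EI
  span AC: point load 90 at a = 1.8: Pab(L + a)/(6LEI) = 51.84/EI
  span CE: UDL 8: wL³/(24EI) = 243/EI
  relative rotation θ_0 = (58.44 + 243)/EI = 301.4/EI
A unit hogging moment at C produces rotation L₁/(3EI) + L₂/(3EI) = 4/EI.
Compatibility: M_C·(L₁+L₂)/(3EI) = θ_0, giving M_C = 75.36 kip·ft (hogging).
Span AC, ΣM about A with M_C applied at C: R_C^{AC}·3 = 195 + 75.36, so R_C^{AC} = 90.12 kip and R_A = 106.5 − 90.12 = 16.38 kip.
Span CE, ΣM about E: R_C^{CE}·9 = 324 + 75.36, so R_C^{CE} = 44.37 kip and R_E = 72 − 44.37 = 27.63 kip.
R_C = 90.12 + 44.37 = 134.5 kip.

R_C = 134.5 kip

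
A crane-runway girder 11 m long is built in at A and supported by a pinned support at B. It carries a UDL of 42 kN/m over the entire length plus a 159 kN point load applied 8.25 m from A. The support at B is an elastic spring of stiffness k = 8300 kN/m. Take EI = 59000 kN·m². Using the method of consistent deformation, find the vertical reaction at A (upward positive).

Remove the prop at B; the released (primary) structure is a cantilever built in at A.
Primary-structure tip deflection at B by superposition:
  UDL 42: wL⁴/(8EI) = 76865/EI
  point load 159 at a = 8.25: Pa²(3L − a)/(6EI) = 44640/EI
  δ_0 = 121506/EI
Flexibility coefficient — unit upward force at B: δ_{BB} = L³/(3EI) = 443.7/EI.
With EI = 59000 kN·m²: δ_0 = 2.0594 m and δ_{BB} = 0.00752 m/kN.
Compatibility — the spring shortens by R_B/k under the reaction it provides: δ_0 − R_B·δ_{BB} = R_B/k. With 1/k = 0.00012 m/kN, R_B = δ_0 / (δ_{BB} + 1/k) = 2.0594 / (0.00752 + 0.00012) = 269.5 kN.
Vertical equilibrium: R_A = ΣP − R_B = 621 − 269.5 = 351.5 kN.

R_A = 351.5 kN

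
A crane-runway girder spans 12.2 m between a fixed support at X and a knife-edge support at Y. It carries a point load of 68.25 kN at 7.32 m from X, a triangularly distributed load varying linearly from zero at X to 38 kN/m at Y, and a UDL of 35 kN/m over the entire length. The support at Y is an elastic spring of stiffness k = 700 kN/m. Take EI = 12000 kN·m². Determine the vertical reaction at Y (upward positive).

Release the roller at Y. Primary structure: cantilever fixed at X.
Deflection at Y on the released cantilever, summing each load's contribution:
  point load 68.25 at a = 7.32: Pa²(3L − a)/(6EI) = 17846/EI
  triangular load, peak 38 at the free end: 11w₀L⁴/(120EI) = 77167/EI
  UDL 35: wL⁴/(8EI) = 96921/EI
  δ_0 = 191935/EI
Flexibility coefficient — unit upward force at Y: δ_{YY} = L³/(3EI) = 605.3/EI.
With EI = 12000 kN·m²: δ_0 = 15.995 m and δ_{YY} = 0.05044 m/kN.
Compatibility — the spring shortens by R_Y/k under the reaction it provides: δ_0 − R_Y·δ_{YY} = R_Y/k. With 1/k = 0.001429 m/kN, R_Y = δ_0 / (δ_{YY} + 1/k) = 15.995 / (0.05044 + 0.001429) = 308.4 kN.

R_Y = 308.4 kN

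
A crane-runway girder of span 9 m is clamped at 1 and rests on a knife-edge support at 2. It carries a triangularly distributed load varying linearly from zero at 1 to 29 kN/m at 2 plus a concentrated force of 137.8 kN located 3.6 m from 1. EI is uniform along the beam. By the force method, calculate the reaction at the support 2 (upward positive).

Remove the prop at 2; the released (primary) structure is a cantilever built in at 1.
Free-end deflection of the primary structure under the applied loading (downward +):
  triangular load, peak 29 at the free end: 11w₀L⁴/(120EI) = 17441/EI
  point load 137.8 at a = 3.6: Pa²(3L − a)/(6EI) = 6965/EI
  δ_0 = 24406/EI
Flexibility coefficient — unit upward force at 2: δ_{22} = L³/(3EI) = 243/EI.
The prop prevents deflection at 2: R_2 = δ_0/δ_{22} = 24406/243 = 100.4 kN.

R_2 = 100.4 kN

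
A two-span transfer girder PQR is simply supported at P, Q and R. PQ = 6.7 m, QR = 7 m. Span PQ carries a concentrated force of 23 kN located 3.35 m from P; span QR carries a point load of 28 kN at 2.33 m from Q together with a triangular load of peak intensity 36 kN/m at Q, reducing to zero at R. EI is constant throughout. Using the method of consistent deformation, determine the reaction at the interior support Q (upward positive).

Take M_Q as the redundant. Released structure: two simple spans PQ and QR with a hinge at Q.
Discontinuity in slope at Q on the released structure — sum the simple-span end rotations:
  span PQ: point load 23 at a = 3.35: Pab(L + a)/(6LEI) = 64.53/EI
  span QR: point load 28 at a = 2.33: Pab(L + b)/(6LEI) = 84.65/EI
  span QR: triangular load, peak 36: w₀L³/(45EI) = 274.4/EI
  relative rotation θ_0 = (64.53 + 359.1)/EI = 423.6/EI
A unit hogging moment at Q produces rotation L₁/(3EI) + L₂/(3EI) = 4.567/EI.
Slope continuity at Q: θ_0 = M_Q·4.567/EI, so M_Q = 423.6/4.567 = 92.76 kN·m (hogging).
Span PQ, ΣM about P with M_Q applied at Q: R_Q^{PQ}·6.7 = 77.05 + 92.76, so R_Q^{PQ} = 25.34 kN and R_P = 23 − 25.34 = -2.344 kN.
Span QR, ΣM about R: R_Q^{QR}·7 = 718.8 + 92.76, so R_Q^{QR} = 115.9 kN and R_R = 154 − 115.9 = 38.07 kN.
R_Q = 25.34 + 115.9 = 141.3 kN.

R_Q = 141.3 kN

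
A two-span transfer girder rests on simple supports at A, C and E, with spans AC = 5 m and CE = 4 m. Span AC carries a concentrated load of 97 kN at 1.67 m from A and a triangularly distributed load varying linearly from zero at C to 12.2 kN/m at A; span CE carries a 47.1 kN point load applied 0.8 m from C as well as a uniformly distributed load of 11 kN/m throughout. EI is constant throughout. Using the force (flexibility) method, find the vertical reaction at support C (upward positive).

R_C = 134.5 kN

Release continuity at C by inserting a hinge; the redundant is the internal moment M_C. The primary structure is two simply-supported spans AC and CE.
End slopes at the hinge C, treating each span as simply supported:
  span AC: point load 97 at a = 1.67: Pab(L + a)/(6LEI) = 119.9/EI
  span AC: triangular load, peak 12.2: 7w₀L³/(360EI) = 29.65/EI
  span CE: point load 47.1 at a = 0.8: Pab(L + b)/(6LEI) = 36.17/EI
  span CE: UDL 11: wL³/(24EI) = 29.33/EI
  relative rotation θ_0 = (149.6 + 65.51)/EI = 215.1/EI
A unit hogging moment at C produces rotation L₁/(3EI) + L₂/(3EI) = 3/EI.
Compatibility: M_C·(L₁+L₂)/(3EI) = θ_0, giving M_C = 71.7 kN·m (hogging).
Span AC, ΣM about A with M_C applied at C: R_C^{AC}·5 = 212.8 + 71.7, so R_C^{AC} = 56.9 kN and R_A = 127.5 − 56.9 = 70.6 kN.
Span CE, ΣM about E: R_C^{CE}·4 = 238.7 + 71.7, so R_C^{CE} = 77.6 kN and R_E = 91.1 − 77.6 = 13.5 kN.
R_C = 56.9 + 77.6 = 134.5 kN.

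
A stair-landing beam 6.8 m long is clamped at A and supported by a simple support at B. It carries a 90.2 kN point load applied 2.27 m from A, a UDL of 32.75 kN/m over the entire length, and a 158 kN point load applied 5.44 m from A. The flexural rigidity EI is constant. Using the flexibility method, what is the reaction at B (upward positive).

Release the roller at B. Primary structure: cantilever fixed at A.
Primary-structure tip deflection at B by superposition:
  point load 90.2 at a = 2.27: Pa²(3L − a)/(6EI) = 1404/EI
  UDL 32.75: wL⁴/(8EI) = 8753/EI
  point load 158 at a = 5.44: Pa²(3L − a)/(6EI) = 11658/EI
  δ_0 = 21816/EI
Flexibility coefficient — unit upward force at B: δ_{BB} = L³/(3EI) = 104.8/EI.
Compatibility at B: δ_0 − R_B·δ_{BB} = 0, so R_B = 21816/104.8 = 208.1 kN.

R_B = 208.1 kN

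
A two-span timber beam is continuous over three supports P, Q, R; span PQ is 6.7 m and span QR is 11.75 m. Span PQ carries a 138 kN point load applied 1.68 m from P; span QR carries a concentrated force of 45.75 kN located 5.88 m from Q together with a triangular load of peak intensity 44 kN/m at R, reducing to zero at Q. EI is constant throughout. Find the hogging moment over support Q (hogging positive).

Insert a hinge at Q; M_Q is the redundant, and each span becomes simply supported.
End slopes at the hinge Q, treating each span as simply supported:
  span PQ: point load 138 at a = 1.68: Pab(L + a)/(6LEI) = 242.6/EI
  span QR: point load 45.75 at a = 5.88: Pab(L + b)/(6LEI) = 394.7/EI
  span QR: triangular load, peak 44: 7w₀L³/(360EI) = 1388/EI
  relative rotation θ_0 = (242.6 + 1783)/EI = 2025/EI
A unit hogging moment at Q produces rotation L₁/(3EI) + L₂/(3EI) = 6.15/EI.
Slope continuity at Q: θ_0 = M_Q·6.15/EI, so M_Q = 2025/6.15 = 329.3 kN·m (hogging).

M_Q = 329.3 kN·m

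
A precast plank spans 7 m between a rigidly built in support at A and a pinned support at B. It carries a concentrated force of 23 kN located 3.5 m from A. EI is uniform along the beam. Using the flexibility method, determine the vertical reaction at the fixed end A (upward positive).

R_A = 15.81 kN

Remove the prop at B; the released (primary) structure is a cantilever built in at A.
Deflection at B on the released cantilever, summing each load's contribution:
  point load 23 at a = 3.5: Pa²(3L − a)/(6EI) = 821.8/EI
Tip deflection under a unit load at B: L³/(3EI) = 114.3/EI.
The prop prevents deflection at B: R_B = δ_0/δ_{BB} = 821.8/114.3 = 7.188 kN.
Vertical equilibrium: R_A = ΣP − R_B = 23 − 7.188 = 15.81 kN.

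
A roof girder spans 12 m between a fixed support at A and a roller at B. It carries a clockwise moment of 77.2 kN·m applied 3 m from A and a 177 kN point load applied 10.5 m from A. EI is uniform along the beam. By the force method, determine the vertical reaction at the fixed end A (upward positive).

R_A = 28.79 kN

Take the reaction at B as the redundant and release it; the primary structure is a cantilever fixed at A.
Free-end deflection of the primary structure under the applied loading (downward +):
  clockwise couple 77.2 at a = 3: M₀a(2L − a)/(2EI) = 2432/EI
  point load 177 at a = 10.5: Pa²(3L − a)/(6EI) = 82936/EI
  δ_0 = 85367/EI
Flexibility coefficient — unit upward force at B: δ_{BB} = L³/(3EI) = 576/EI.
Compatibility at B: δ_0 − R_B·δ_{BB} = 0, so R_B = 85367/576 = 148.2 kN.
Vertical equilibrium: R_A = ΣP − R_B = 177 − 148.2 = 28.79 kN.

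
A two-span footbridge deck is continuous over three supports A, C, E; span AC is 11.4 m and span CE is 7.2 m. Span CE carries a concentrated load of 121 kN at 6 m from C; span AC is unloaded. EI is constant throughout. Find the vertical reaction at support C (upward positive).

Take M_C as the redundant. Released structure: two simple spans AC and CE with a hinge at C.
End slopes at the hinge C, treating each span as simply supported:
  span CE: point load 121 at a = 6: Pab(L + b)/(6LEI) = 169.4/EI
  relative rotation θ_0 = (0 + 169.4)/EI = 169.4/EI
A unit hogging moment at C produces rotation L₁/(3EI) + L₂/(3EI) = 6.2/EI.
Slope continuity at C: θ_0 = M_C·6.2/EI, so M_C = 169.4/6.2 = 27.32 kN·m (hogging).
Span AC, ΣM about A with M_C applied at C: R_C^{AC}·11.4 = 0 + 27.32, so R_C^{AC} = 2.397 kN and R_A = 0 − 2.397 = -2.397 kN.
Span CE, ΣM about E: R_C^{CE}·7.2 = 145.2 + 27.32, so R_C^{CE} = 23.96 kN and R_E = 121 − 23.96 = 97.04 kN.
R_C = 2.397 + 23.96 = 26.36 kN.

R_C = 26.36 kN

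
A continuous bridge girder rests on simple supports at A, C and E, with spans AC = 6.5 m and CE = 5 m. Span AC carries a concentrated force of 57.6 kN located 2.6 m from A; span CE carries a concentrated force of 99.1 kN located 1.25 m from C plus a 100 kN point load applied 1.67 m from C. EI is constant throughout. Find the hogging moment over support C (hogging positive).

Release continuity at C by inserting a hinge; the redundant is the internal moment M_C. The primary structure is two simply-supported spans AC and CE.
Rotations at C on the released spans (each span's end-slope, ×1/EI):
  span AC: point load 57.6 at a = 2.6: Pab(L + a)/(6LEI) = 136.3/EI
  span CE: point load 99.1 at a = 1.25: Pab(L + b)/(6LEI) = 135.5/EI
  span CE: point load 100 at a = 1.67: Pab(L + b)/(6LEI) = 154.4/EI
  relative rotation θ_0 = (136.3 + 289.9)/EI = 426.2/EI
A unit hogging moment at C produces rotation L₁/(3EI) + L₂/(3EI) = 3.833/EI.
Slope continuity at C: θ_0 = M_C·3.833/EI, so M_C = 426.2/3.833 = 111.2 kN·m (hogging).

M_C = 111.2 kN·m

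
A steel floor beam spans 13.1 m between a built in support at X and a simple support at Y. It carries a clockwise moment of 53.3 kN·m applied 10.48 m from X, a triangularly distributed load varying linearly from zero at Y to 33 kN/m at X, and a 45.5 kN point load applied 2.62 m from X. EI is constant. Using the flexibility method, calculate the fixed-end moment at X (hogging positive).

Take the reaction at Y as the redundant and release it; the primary structure is a cantilever fixed at X.
Downward deflection at the released point Y due to the loads:
  clockwise couple 53.3 at a = 10.48: M₀a(2L − a)/(2EI) = 4390/EI
  triangular load, peak 33 at the fixed end: w₀L⁴/(30EI) = 32395/EI
  point load 45.5 at a = 2.62: Pa²(3L − a)/(6EI) = 1909/EI
  δ_0 = 38695/EI
Tip deflection under a unit load at Y: L³/(3EI) = 749.4/EI.
The prop prevents deflection at Y: R_Y = δ_0/δ_{YY} = 38695/749.4 = 51.64 kN.
Moment equilibrium about X: M_X = Σ(load moments about X) − R_Y·L = 1116 − 51.64×13.1 = 439.9 kN·m.

M_X = 439.9 kN·m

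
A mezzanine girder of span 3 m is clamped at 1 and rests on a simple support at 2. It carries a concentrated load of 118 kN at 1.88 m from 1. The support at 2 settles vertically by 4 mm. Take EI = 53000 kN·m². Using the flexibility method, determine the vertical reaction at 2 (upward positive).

R_2 = 31.43 kN

Choose R_2 as the redundant. The primary structure is the cantilever fixed at 1.
Free-end deflection of the primary structure under the applied loading (downward +):
  point load 118 at a = 1.88: Pa²(3L − a)/(6EI) = 494.9/EI
Tip deflection under a unit load at 2: L³/(3EI) = 9/EI.
With EI = 53000 kN·m²: δ_0 = 0.009338 m and δ_{22} = 0.00017 m/kN.
Compatibility — the beam at 2 must follow the support down by 0.004 m: δ_0 − R_2·δ_{22} = 0.004, so R_2 = (0.009338 − 0.004)/0.00017 = 31.43 kN.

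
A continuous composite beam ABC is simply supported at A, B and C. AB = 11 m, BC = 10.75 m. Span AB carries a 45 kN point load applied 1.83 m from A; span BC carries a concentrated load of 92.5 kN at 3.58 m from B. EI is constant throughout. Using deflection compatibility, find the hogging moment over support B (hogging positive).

Release continuity at B by inserting a hinge; the redundant is the internal moment M_B. The primary structure is two simply-supported spans AB and BC.
Rotations at B on the released spans (each span's end-slope, ×1/EI):
  span AB: point load 45 at a = 1.83: Pab(L + a)/(6LEI) = 146.8/EI
  span BC: point load 92.5 at a = 3.58: Pab(L + b)/(6LEI) = 659.7/EI
  relative rotation θ_0 = (146.8 + 659.7)/EI = 806.5/EI
A unit hogging moment at B produces rotation L₁/(3EI) + L₂/(3EI) = 7.25/EI.
Compatibility: M_B·(L₁+L₂)/(3EI) = θ_0, giving M_B = 111.2 kN·m (hogging).

M_B = 111.2 kN·m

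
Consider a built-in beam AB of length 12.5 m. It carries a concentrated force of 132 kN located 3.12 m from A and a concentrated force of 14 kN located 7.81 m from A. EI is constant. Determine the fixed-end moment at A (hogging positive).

Release both end moments; the primary structure is a simply-supported span AB with redundants M_A and M_B.
On the primary (simply-supported) span, the end slopes from the loading are:
  at A: point load 132 at a = 3.12: Pab(L + b)/(6LEI) = 1127/EI
  at B: point load 132 at a = 3.12: Pab(L + a)/(6LEI) = 804.5/EI
  at A: point load 14 at a = 7.81: Pab(L + b)/(6LEI) = 117.5/EI
  at B: point load 14 at a = 7.81: Pab(L + a)/(6LEI) = 138.9/EI
  θ_A0 = 1245/EI,  θ_B0 = 943.4/EI
Flexibility coefficients: a unit moment at one end gives L/(3EI) there and L/(6EI) at the far end, so f₁₁ = f₂₂ = 4.167/EI and f₁₂ = f₂₁ = 2.083/EI.
Compatibility — zero rotation at each built-in end:
  4.167 M_A + 2.083 M_B = 1245
  2.083 M_A + 4.167 M_B = 943.4
Solving the pair gives M_A = 247.3 kN·m and M_B = 102.8 kN·m (hogging).

M_A = 247.3 kN·m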